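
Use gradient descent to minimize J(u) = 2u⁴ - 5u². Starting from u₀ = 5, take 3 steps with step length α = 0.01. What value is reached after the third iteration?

1.54896768

J′(u) = 8u³ - 10u
Step 1: J′(5) = 950; u₁ = 5 − 0.01·950 = -4.5
Step 2: J′(-4.5) = -684; u₂ = -4.5 − 0.01·(-684) = 2.34
Step 3: J′(2.34) = 79.103232; u₃ = 2.34 − 0.01·79.103232 = 1.54896768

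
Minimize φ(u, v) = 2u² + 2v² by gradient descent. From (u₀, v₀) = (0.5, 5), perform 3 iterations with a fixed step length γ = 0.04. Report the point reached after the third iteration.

∇φ = (4u, 4v)
(u₁, v₁) = (0.5, 5) − 0.04·(2, 20) = (0.42, 4.2)
(u₂, v₂) = (0.42, 4.2) − 0.04·(1.68, 16.8) = (0.3528, 3.528)
(u₃, v₃) = (0.3528, 3.528) − 0.04·(1.4112, 14.112) = (0.296352, 2.96352)

(0.296352, 2.96352)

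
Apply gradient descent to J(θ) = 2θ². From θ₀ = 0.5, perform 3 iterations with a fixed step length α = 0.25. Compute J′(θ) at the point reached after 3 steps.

0

J′(θ) = 4θ
Step 1: J′(0.5) = 2; θ₁ = 0.5 − 0.25·2 = 0
Step 2: J′(0) = 0; θ₂ = 0 − 0.25·0 = 0
Step 3: J′(0) = 0; θ₃ = 0 − 0.25·0 = 0
J′(θ) at (0) = 0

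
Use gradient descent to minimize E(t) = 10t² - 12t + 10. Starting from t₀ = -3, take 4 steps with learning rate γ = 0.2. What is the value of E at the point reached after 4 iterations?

E′(t) = 20t - 12
Step 1: E′(-3) = -72; t₁ = -3 − 0.2·(-72) = 11.4
Step 2: E′(11.4) = 216; t₂ = 11.4 − 0.2·216 = -31.8
Step 3: E′(-31.8) = -648; t₃ = -31.8 − 0.2·(-648) = 97.8
Step 4: E′(97.8) = 1944; t₄ = 97.8 − 0.2·1944 = -291
E(-291) = 850312

850312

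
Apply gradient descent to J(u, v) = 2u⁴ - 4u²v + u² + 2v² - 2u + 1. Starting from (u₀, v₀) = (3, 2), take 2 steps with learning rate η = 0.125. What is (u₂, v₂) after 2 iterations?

(6216.25, 173.875)

∇J = (8u³ - 8uv + 2u - 2, -4u² + 4v)
(u₁, v₁) = (3, 2) − 0.125·(172, -28) = (-18.5, 5.5)
(u₂, v₂) = (-18.5, 5.5) − 0.125·(-49878, -1347) = (6216.25, 173.875)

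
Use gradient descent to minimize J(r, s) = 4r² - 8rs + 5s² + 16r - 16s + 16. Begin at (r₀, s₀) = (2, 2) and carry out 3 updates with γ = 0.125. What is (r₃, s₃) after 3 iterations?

(-0.875, 3.21875)

∇J = (8r - 8s + 16, -8r + 10s - 16)
(r₁, s₁) = (2, 2) − 0.125·(16, -12) = (0, 3.5)
(r₂, s₂) = (0, 3.5) − 0.125·(-12, 19) = (1.5, 1.125)
(r₃, s₃) = (1.5, 1.125) − 0.125·(19, -16.75) = (-0.875, 3.21875)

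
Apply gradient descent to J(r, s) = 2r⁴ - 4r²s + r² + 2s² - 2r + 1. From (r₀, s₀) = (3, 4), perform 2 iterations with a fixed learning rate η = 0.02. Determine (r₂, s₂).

(0.88278272, 4.069632)

∇J = (8r³ - 8rs + 2r - 2, -4r² + 4s)
(r₁, s₁) = (3, 4) − 0.02·(124, -20) = (0.52, 4.4)
(r₂, s₂) = (0.52, 4.4) − 0.02·(-18.139136, 16.5184) = (0.88278272, 4.069632)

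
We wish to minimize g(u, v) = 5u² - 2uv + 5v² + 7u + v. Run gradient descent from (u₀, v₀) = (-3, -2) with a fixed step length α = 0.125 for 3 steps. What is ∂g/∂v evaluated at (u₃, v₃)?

∇g = (10u - 2v + 7, -2u + 10v + 1)
(u₁, v₁) = (-3, -2) − 0.125·(-19, -13) = (-0.625, -0.375)
(u₂, v₂) = (-0.625, -0.375) − 0.125·(1.5, -1.5) = (-0.8125, -0.1875)
(u₃, v₃) = (-0.8125, -0.1875) − 0.125·(-0.75, 0.75) = (-0.71875, -0.28125)
∂g/∂v at (-0.71875, -0.28125) = -0.375

-0.375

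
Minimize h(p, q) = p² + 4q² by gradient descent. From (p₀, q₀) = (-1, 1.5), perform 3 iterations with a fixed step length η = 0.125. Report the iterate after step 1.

∇h = (2p, 8q)
(p₁, q₁) = (-1, 1.5) − 0.125·(-2, 12) = (-0.75, 0)

(-0.75, 0)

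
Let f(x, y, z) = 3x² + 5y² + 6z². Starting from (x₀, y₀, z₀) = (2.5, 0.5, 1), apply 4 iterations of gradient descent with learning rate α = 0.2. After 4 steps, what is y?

∇f = (6x, 10y, 12z)
Step 1: at (2.5, 0.5, 1), ∇f = (15, 5, 12) → (2.5, 0.5, 1) − 0.2·(15, 5, 12) = (-0.5, -0.5, -1.4)
Step 2: at (-0.5, -0.5, -1.4), ∇f = (-3, -5, -16.8) → (-0.5, -0.5, -1.4) − 0.2·(-3, -5, -16.8) = (0.1, 0.5, 1.96)
Step 3: at (0.1, 0.5, 1.96), ∇f = (0.6, 5, 23.52) → (0.1, 0.5, 1.96) − 0.2·(0.6, 5, 23.52) = (-0.02, -0.5, -2.744)
Step 4: at (-0.02, -0.5, -2.744), ∇f = (-0.12, -5, -32.928) → (-0.02, -0.5, -2.744) − 0.2·(-0.12, -5, -32.928) = (0.004, 0.5, 3.8416)
y = 0.5

0.5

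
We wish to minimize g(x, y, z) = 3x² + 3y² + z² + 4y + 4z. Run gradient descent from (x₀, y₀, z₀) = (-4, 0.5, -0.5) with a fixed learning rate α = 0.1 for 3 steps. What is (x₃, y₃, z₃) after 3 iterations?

∇g = (6x, 6y + 4, 2z + 4)
(x₁, y₁, z₁) = (-4, 0.5, -0.5) − 0.1·(-24, 7, 3) = (-1.6, -0.2, -0.8)
(x₂, y₂, z₂) = (-1.6, -0.2, -0.8) − 0.1·(-9.6, 2.8, 2.4) = (-0.64, -0.48, -1.04)
(x₃, y₃, z₃) = (-0.64, -0.48, -1.04) − 0.1·(-3.84, 1.12, 1.92) = (-0.256, -0.592, -1.232)

(-0.256, -0.592, -1.232)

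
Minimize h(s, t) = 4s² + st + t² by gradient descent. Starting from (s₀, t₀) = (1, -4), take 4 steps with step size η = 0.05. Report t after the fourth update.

-2.75125

∇h = (8s + t, s + 2t)
(s₁, t₁) = (1, -4) − 0.05·(4, -7) = (0.8, -3.65)
(s₂, t₂) = (0.8, -3.65) − 0.05·(2.75, -6.5) = (0.6625, -3.325)
(s₃, t₃) = (0.6625, -3.325) − 0.05·(1.975, -5.9875) = (0.56375, -3.025625)
(s₄, t₄) = (0.56375, -3.025625) − 0.05·(1.484375, -5.4875) = (0.48953125, -2.75125)
t = -2.75125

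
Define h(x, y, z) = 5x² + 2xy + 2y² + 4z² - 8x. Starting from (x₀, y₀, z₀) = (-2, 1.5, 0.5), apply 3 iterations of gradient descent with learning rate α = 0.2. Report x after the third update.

∇h = (10x + 2y - 8, 2x + 4y, 8z)
(x₁, y₁, z₁) = (-2, 1.5, 0.5) − 0.2·(-25, 2, 4) = (3, 1.1, -0.3)
(x₂, y₂, z₂) = (3, 1.1, -0.3) − 0.2·(24.2, 10.4, -2.4) = (-1.84, -0.98, 0.18)
(x₃, y₃, z₃) = (-1.84, -0.98, 0.18) − 0.2·(-28.36, -7.6, 1.44) = (3.832, 0.54, -0.108)
x = 3.832

3.832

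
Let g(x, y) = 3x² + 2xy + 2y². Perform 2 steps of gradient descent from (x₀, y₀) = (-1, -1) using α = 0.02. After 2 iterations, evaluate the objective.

∇g = (6x + 2y, 2x + 4y)
(x₁, y₁) = (-1, -1) − 0.02·(-8, -6) = (-0.84, -0.88)
(x₂, y₂) = (-0.84, -0.88) − 0.02·(-6.8, -5.2) = (-0.704, -0.776)
g(-0.704, -0.776) = 3.783808

3.783808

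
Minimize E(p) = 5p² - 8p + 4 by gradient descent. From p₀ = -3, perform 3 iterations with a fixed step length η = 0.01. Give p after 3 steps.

E′(p) = 10p - 8
Step 1: E′(-3) = -38; p₁ = -3 − 0.01·(-38) = -2.62
Step 2: E′(-2.62) = -34.2; p₂ = -2.62 − 0.01·(-34.2) = -2.278
Step 3: E′(-2.278) = -30.78; p₃ = -2.278 − 0.01·(-30.78) = -1.9702

-1.9702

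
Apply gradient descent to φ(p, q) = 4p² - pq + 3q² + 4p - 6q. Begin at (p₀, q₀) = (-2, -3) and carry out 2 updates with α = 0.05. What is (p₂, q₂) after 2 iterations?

∇φ = (8p - q + 4, -p + 6q - 6)
(p₁, q₁) = (-2, -3) − 0.05·(-9, -22) = (-1.55, -1.9)
(p₂, q₂) = (-1.55, -1.9) − 0.05·(-6.5, -15.85) = (-1.225, -1.1075)

(-1.225, -1.1075)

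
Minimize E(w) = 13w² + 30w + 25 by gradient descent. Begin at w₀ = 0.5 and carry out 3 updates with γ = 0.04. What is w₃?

E′(w) = 26w + 30
Step 1: E′(0.5) = 43; w₁ = 0.5 − 0.04·43 = -1.22
Step 2: E′(-1.22) = -1.72; w₂ = -1.22 − 0.04·(-1.72) = -1.1512
Step 3: E′(-1.1512) = 0.0688; w₃ = -1.1512 − 0.04·0.0688 = -1.153952

-1.153952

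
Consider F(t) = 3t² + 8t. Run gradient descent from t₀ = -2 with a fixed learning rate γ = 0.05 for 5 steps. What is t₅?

F′(t) = 6t + 8
t₁ = -2 − 0.05·(-4) = -1.8
t₂ = -1.8 − 0.05·(-2.8) = -1.66
t₃ = -1.66 − 0.05·(-1.96) = -1.562
t₄ = -1.562 − 0.05·(-1.372) = -1.4934
t₅ = -1.4934 − 0.05·(-0.9604) = -1.44538

-1.44538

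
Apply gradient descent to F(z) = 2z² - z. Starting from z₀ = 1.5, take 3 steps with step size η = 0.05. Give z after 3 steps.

F′(z) = 4z - 1
z₁ = 1.5 − 0.05·5 = 1.25
z₂ = 1.25 − 0.05·4 = 1.05
z₃ = 1.05 − 0.05·3.2 = 0.89

0.89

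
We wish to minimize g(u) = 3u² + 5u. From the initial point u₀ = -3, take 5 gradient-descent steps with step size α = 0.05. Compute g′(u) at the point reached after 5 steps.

g′(u) = 6u + 5
u₁ = -3 − 0.05·(-13) = -2.35
u₂ = -2.35 − 0.05·(-9.1) = -1.895
u₃ = -1.895 − 0.05·(-6.37) = -1.5765
u₄ = -1.5765 − 0.05·(-4.459) = -1.35355
u₅ = -1.35355 − 0.05·(-3.1213) = -1.197485
g′(u) at (-1.197485) = -2.18491

-2.18491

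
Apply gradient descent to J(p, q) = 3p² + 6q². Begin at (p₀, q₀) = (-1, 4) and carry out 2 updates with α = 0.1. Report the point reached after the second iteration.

∇J = (6p, 12q)
Step 1: at (-1, 4), ∇J = (-6, 48) → (-1, 4) − 0.1·(-6, 48) = (-0.4, -0.8)
Step 2: at (-0.4, -0.8), ∇J = (-2.4, -9.6) → (-0.4, -0.8) − 0.1·(-2.4, -9.6) = (-0.16, 0.16)

(-0.16, 0.16)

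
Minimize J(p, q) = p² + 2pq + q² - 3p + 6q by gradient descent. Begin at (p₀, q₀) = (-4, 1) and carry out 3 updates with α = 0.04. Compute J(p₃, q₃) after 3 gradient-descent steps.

18.855946285056

∇J = (2p + 2q - 3, 2p + 2q + 6)
Step 1: at (-4, 1), ∇J = (-9, 0) → (-4, 1) − 0.04·(-9, 0) = (-3.64, 1)
Step 2: at (-3.64, 1), ∇J = (-8.28, 0.72) → (-3.64, 1) − 0.04·(-8.28, 0.72) = (-3.3088, 0.9712)
Step 3: at (-3.3088, 0.9712), ∇J = (-7.6752, 1.3248) → (-3.3088, 0.9712) − 0.04·(-7.6752, 1.3248) = (-3.001792, 0.918208)
J(-3.001792, 0.918208) = 18.855946285056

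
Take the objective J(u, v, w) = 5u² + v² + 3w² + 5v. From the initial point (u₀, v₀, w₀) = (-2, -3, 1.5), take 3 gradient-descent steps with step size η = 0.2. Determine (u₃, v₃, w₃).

∇J = (10u, 2v + 5, 6w)
(u₁, v₁, w₁) = (-2, -3, 1.5) − 0.2·(-20, -1, 9) = (2, -2.8, -0.3)
(u₂, v₂, w₂) = (2, -2.8, -0.3) − 0.2·(20, -0.6, -1.8) = (-2, -2.68, 0.06)
(u₃, v₃, w₃) = (-2, -2.68, 0.06) − 0.2·(-20, -0.36, 0.36) = (2, -2.608, -0.012)

(2, -2.608, -0.012)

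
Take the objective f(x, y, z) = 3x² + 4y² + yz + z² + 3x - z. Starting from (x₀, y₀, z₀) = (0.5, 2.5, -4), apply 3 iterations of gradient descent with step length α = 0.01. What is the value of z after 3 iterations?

-3.8042275

∇f = (6x + 3, 8y + z, y + 2z - 1)
(x₁, y₁, z₁) = (0.5, 2.5, -4) − 0.01·(6, 16, -6.5) = (0.44, 2.34, -3.935)
(x₂, y₂, z₂) = (0.44, 2.34, -3.935) − 0.01·(5.64, 14.785, -6.53) = (0.3836, 2.19215, -3.8697)
(x₃, y₃, z₃) = (0.3836, 2.19215, -3.8697) − 0.01·(5.3016, 13.6675, -6.54725) = (0.330584, 2.055475, -3.8042275)
z = -3.8042275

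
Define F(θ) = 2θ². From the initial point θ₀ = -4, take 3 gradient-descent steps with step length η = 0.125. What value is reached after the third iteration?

-0.5

F′(θ) = 4θ
θ₁ = -4 − 0.125·(-16) = -2
θ₂ = -2 − 0.125·(-8) = -1
θ₃ = -1 − 0.125·(-4) = -0.5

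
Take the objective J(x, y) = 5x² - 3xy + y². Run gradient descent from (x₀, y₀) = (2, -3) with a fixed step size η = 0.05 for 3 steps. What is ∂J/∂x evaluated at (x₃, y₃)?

∇J = (10x - 3y, -3x + 2y)
(x₁, y₁) = (2, -3) − 0.05·(29, -12) = (0.55, -2.4)
(x₂, y₂) = (0.55, -2.4) − 0.05·(12.7, -6.45) = (-0.085, -2.0775)
(x₃, y₃) = (-0.085, -2.0775) − 0.05·(5.3825, -3.9) = (-0.354125, -1.8825)
∂J/∂x at (-0.354125, -1.8825) = 2.10625

2.10625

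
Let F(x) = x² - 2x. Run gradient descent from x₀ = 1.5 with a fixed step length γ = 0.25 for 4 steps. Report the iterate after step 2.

F′(x) = 2x - 2
Step 1: F′(1.5) = 1; x₁ = 1.5 − 0.25·1 = 1.25
Step 2: F′(1.25) = 0.5; x₂ = 1.25 − 0.25·0.5 = 1.125

1.125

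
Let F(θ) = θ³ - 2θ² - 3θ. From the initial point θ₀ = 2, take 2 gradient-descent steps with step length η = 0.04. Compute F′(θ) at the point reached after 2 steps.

F′(θ) = 3θ² - 4θ - 3
θ₁ = 2 − 0.04·1 = 1.96
θ₂ = 1.96 − 0.04·0.6848 = 1.932608
F′(θ) at (1.932608) = 0.474489044992

0.474489044992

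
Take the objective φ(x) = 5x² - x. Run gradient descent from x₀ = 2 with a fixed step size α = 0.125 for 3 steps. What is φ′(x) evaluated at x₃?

-0.296875

φ′(x) = 10x - 1
x₁ = 2 − 0.125·19 = -0.375
x₂ = -0.375 − 0.125·(-4.75) = 0.21875
x₃ = 0.21875 − 0.125·1.1875 = 0.0703125
φ′(x) at (0.0703125) = -0.296875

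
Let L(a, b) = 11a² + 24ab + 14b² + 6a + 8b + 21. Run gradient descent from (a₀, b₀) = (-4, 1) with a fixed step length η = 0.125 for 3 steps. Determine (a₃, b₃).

(151.140625, 174.8125)

∇L = (22a + 24b + 6, 24a + 28b + 8)
Step 1: at (-4, 1), ∇L = (-58, -60) → (-4, 1) − 0.125·(-58, -60) = (3.25, 8.5)
Step 2: at (3.25, 8.5), ∇L = (281.5, 324) → (3.25, 8.5) − 0.125·(281.5, 324) = (-31.9375, -32)
Step 3: at (-31.9375, -32), ∇L = (-1464.625, -1654.5) → (-31.9375, -32) − 0.125·(-1464.625, -1654.5) = (151.140625, 174.8125)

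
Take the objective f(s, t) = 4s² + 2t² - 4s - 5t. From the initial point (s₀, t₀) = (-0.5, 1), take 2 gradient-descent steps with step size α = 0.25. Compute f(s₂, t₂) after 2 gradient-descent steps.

∇f = (8s - 4, 4t - 5)
Step 1: at (-0.5, 1), ∇f = (-8, -1) → (-0.5, 1) − 0.25·(-8, -1) = (1.5, 1.25)
Step 2: at (1.5, 1.25), ∇f = (8, 0) → (1.5, 1.25) − 0.25·(8, 0) = (-0.5, 1.25)
f(-0.5, 1.25) = -0.125

-0.125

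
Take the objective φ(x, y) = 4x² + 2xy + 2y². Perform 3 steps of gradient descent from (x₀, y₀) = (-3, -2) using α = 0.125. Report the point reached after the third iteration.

(0.0625, -0.140625)

∇φ = (8x + 2y, 2x + 4y)
Step 1: at (-3, -2), ∇φ = (-28, -14) → (-3, -2) − 0.125·(-28, -14) = (0.5, -0.25)
Step 2: at (0.5, -0.25), ∇φ = (3.5, 0) → (0.5, -0.25) − 0.125·(3.5, 0) = (0.0625, -0.25)
Step 3: at (0.0625, -0.25), ∇φ = (0, -0.875) → (0.0625, -0.25) − 0.125·(0, -0.875) = (0.0625, -0.140625)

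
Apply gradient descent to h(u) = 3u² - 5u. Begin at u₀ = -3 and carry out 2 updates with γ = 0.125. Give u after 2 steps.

0.59375

h′(u) = 6u - 5
u₁ = -3 − 0.125·(-23) = -0.125
u₂ = -0.125 − 0.125·(-5.75) = 0.59375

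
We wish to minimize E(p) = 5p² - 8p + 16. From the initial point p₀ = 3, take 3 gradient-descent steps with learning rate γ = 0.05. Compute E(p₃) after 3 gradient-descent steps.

E′(p) = 10p - 8
p₁ = 3 − 0.05·22 = 1.9
p₂ = 1.9 − 0.05·11 = 1.35
p₃ = 1.35 − 0.05·5.5 = 1.075
E(1.075) = 13.178125

13.178125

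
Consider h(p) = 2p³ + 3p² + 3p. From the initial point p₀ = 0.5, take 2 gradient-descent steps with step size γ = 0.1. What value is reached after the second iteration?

-0.4375

h′(p) = 6p² + 6p + 3
p₁ = 0.5 − 0.1·7.5 = -0.25
p₂ = -0.25 − 0.1·1.875 = -0.4375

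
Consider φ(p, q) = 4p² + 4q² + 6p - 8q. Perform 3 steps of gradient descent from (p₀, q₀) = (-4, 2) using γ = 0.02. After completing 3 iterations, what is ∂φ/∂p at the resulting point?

∇φ = (8p + 6, 8q - 8)
Step 1: at (-4, 2), ∇φ = (-26, 8) → (-4, 2) − 0.02·(-26, 8) = (-3.48, 1.84)
Step 2: at (-3.48, 1.84), ∇φ = (-21.84, 6.72) → (-3.48, 1.84) − 0.02·(-21.84, 6.72) = (-3.0432, 1.7056)
Step 3: at (-3.0432, 1.7056), ∇φ = (-18.3456, 5.6448) → (-3.0432, 1.7056) − 0.02·(-18.3456, 5.6448) = (-2.676288, 1.592704)
∂φ/∂p at (-2.676288, 1.592704) = -15.410304

-15.410304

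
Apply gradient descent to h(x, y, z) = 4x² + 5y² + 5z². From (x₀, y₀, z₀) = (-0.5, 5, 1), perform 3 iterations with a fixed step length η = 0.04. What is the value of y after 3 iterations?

∇h = (8x, 10y, 10z)
Step 1: at (-0.5, 5, 1), ∇h = (-4, 50, 10) → (-0.5, 5, 1) − 0.04·(-4, 50, 10) = (-0.34, 3, 0.6)
Step 2: at (-0.34, 3, 0.6), ∇h = (-2.72, 30, 6) → (-0.34, 3, 0.6) − 0.04·(-2.72, 30, 6) = (-0.2312, 1.8, 0.36)
Step 3: at (-0.2312, 1.8, 0.36), ∇h = (-1.8496, 18, 3.6) → (-0.2312, 1.8, 0.36) − 0.04·(-1.8496, 18, 3.6) = (-0.157216, 1.08, 0.216)
y = 1.08

1.08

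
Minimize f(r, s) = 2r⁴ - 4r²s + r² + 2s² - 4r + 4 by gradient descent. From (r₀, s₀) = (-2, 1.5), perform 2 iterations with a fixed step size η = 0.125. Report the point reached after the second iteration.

∇f = (8r³ - 8rs + 2r - 4, -4r² + 4s)
(r₁, s₁) = (-2, 1.5) − 0.125·(-48, -10) = (4, 2.75)
(r₂, s₂) = (4, 2.75) − 0.125·(428, -53) = (-49.5, 9.375)

(-49.5, 9.375)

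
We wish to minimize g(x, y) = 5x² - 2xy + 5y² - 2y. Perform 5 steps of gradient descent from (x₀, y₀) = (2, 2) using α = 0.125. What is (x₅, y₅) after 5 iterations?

(0.0390625, 0.2109375)

∇g = (10x - 2y, -2x + 10y - 2)
(x₁, y₁) = (2, 2) − 0.125·(16, 14) = (0, 0.25)
(x₂, y₂) = (0, 0.25) − 0.125·(-0.5, 0.5) = (0.0625, 0.1875)
(x₃, y₃) = (0.0625, 0.1875) − 0.125·(0.25, -0.25) = (0.03125, 0.21875)
(x₄, y₄) = (0.03125, 0.21875) − 0.125·(-0.125, 0.125) = (0.046875, 0.203125)
(x₅, y₅) = (0.046875, 0.203125) − 0.125·(0.0625, -0.0625) = (0.0390625, 0.2109375)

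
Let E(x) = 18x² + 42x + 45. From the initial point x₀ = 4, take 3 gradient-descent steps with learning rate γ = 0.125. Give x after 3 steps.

E′(x) = 36x + 42
x₁ = 4 − 0.125·186 = -19.25
x₂ = -19.25 − 0.125·(-651) = 62.125
x₃ = 62.125 − 0.125·2278.5 = -222.6875

-222.6875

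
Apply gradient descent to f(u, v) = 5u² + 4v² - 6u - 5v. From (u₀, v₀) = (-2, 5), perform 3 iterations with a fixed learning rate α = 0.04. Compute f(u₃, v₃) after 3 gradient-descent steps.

∇f = (10u - 6, 8v - 5)
Step 1: at (-2, 5), ∇f = (-26, 35) → (-2, 5) − 0.04·(-26, 35) = (-0.96, 3.6)
Step 2: at (-0.96, 3.6), ∇f = (-15.6, 23.8) → (-0.96, 3.6) − 0.04·(-15.6, 23.8) = (-0.336, 2.648)
Step 3: at (-0.336, 2.648), ∇f = (-9.36, 16.184) → (-0.336, 2.648) − 0.04·(-9.36, 16.184) = (0.0384, 2.00064)
f(0.0384, 2.00064) = 5.7840144384

5.7840144384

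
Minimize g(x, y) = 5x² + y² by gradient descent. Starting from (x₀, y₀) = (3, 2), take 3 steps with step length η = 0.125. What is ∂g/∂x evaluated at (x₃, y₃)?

∇g = (10x, 2y)
Step 1: at (3, 2), ∇g = (30, 4) → (3, 2) − 0.125·(30, 4) = (-0.75, 1.5)
Step 2: at (-0.75, 1.5), ∇g = (-7.5, 3) → (-0.75, 1.5) − 0.125·(-7.5, 3) = (0.1875, 1.125)
Step 3: at (0.1875, 1.125), ∇g = (1.875, 2.25) → (0.1875, 1.125) − 0.125·(1.875, 2.25) = (-0.046875, 0.84375)
∂g/∂x at (-0.046875, 0.84375) = -0.46875

-0.46875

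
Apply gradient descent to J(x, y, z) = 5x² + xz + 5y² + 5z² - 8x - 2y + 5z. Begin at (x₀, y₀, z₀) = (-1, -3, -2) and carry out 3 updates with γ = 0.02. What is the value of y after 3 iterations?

∇J = (10x + z - 8, 10y - 2, x + 10z + 5)
(x₁, y₁, z₁) = (-1, -3, -2) − 0.02·(-20, -32, -16) = (-0.6, -2.36, -1.68)
(x₂, y₂, z₂) = (-0.6, -2.36, -1.68) − 0.02·(-15.68, -25.6, -12.4) = (-0.2864, -1.848, -1.432)
(x₃, y₃, z₃) = (-0.2864, -1.848, -1.432) − 0.02·(-12.296, -20.48, -9.6064) = (-0.04048, -1.4384, -1.239872)
y = -1.4384

-1.4384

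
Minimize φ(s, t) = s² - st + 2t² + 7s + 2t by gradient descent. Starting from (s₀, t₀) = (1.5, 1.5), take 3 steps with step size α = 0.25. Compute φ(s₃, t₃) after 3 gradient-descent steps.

-14.9417724609375

∇φ = (2s - t + 7, -s + 4t + 2)
(s₁, t₁) = (1.5, 1.5) − 0.25·(8.5, 6.5) = (-0.625, -0.125)
(s₂, t₂) = (-0.625, -0.125) − 0.25·(5.875, 2.125) = (-2.09375, -0.65625)
(s₃, t₃) = (-2.09375, -0.65625) − 0.25·(3.46875, 1.46875) = (-2.9609375, -1.0234375)
φ(-2.9609375, -1.0234375) = -14.9417724609375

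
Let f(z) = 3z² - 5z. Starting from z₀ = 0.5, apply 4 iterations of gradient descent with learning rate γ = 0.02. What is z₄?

f′(z) = 6z - 5
z₁ = 0.5 − 0.02·(-2) = 0.54
z₂ = 0.54 − 0.02·(-1.76) = 0.5752
z₃ = 0.5752 − 0.02·(-1.5488) = 0.606176
z₄ = 0.606176 − 0.02·(-1.362944) = 0.63343488

0.63343488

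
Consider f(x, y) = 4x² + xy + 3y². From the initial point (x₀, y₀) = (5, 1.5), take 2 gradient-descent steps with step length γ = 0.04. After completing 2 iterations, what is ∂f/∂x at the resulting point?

18.4496

∇f = (8x + y, x + 6y)
(x₁, y₁) = (5, 1.5) − 0.04·(41.5, 14) = (3.34, 0.94)
(x₂, y₂) = (3.34, 0.94) − 0.04·(27.66, 8.98) = (2.2336, 0.5808)
∂f/∂x at (2.2336, 0.5808) = 18.4496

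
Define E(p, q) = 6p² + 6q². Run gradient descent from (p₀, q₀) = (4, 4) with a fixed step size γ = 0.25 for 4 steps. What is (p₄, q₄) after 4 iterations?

∇E = (12p, 12q)
Step 1: at (4, 4), ∇E = (48, 48) → (4, 4) − 0.25·(48, 48) = (-8, -8)
Step 2: at (-8, -8), ∇E = (-96, -96) → (-8, -8) − 0.25·(-96, -96) = (16, 16)
Step 3: at (16, 16), ∇E = (192, 192) → (16, 16) − 0.25·(192, 192) = (-32, -32)
Step 4: at (-32, -32), ∇E = (-384, -384) → (-32, -32) − 0.25·(-384, -384) = (64, 64)

(64, 64)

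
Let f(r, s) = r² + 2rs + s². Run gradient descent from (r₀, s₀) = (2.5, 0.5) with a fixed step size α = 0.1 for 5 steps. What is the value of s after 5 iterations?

∇f = (2r + 2s, 2r + 2s)
Step 1: at (2.5, 0.5), ∇f = (6, 6) → (2.5, 0.5) − 0.1·(6, 6) = (1.9, -0.1)
Step 2: at (1.9, -0.1), ∇f = (3.6, 3.6) → (1.9, -0.1) − 0.1·(3.6, 3.6) = (1.54, -0.46)
Step 3: at (1.54, -0.46), ∇f = (2.16, 2.16) → (1.54, -0.46) − 0.1·(2.16, 2.16) = (1.324, -0.676)
Step 4: at (1.324, -0.676), ∇f = (1.296, 1.296) → (1.324, -0.676) − 0.1·(1.296, 1.296) = (1.1944, -0.8056)
Step 5: at (1.1944, -0.8056), ∇f = (0.7776, 0.7776) → (1.1944, -0.8056) − 0.1·(0.7776, 0.7776) = (1.11664, -0.88336)
s = -0.88336

-0.88336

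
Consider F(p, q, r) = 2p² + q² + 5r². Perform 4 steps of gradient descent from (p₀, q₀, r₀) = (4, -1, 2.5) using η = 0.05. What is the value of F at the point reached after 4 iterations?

5.9212466425

∇F = (4p, 2q, 10r)
(p₁, q₁, r₁) = (4, -1, 2.5) − 0.05·(16, -2, 25) = (3.2, -0.9, 1.25)
(p₂, q₂, r₂) = (3.2, -0.9, 1.25) − 0.05·(12.8, -1.8, 12.5) = (2.56, -0.81, 0.625)
(p₃, q₃, r₃) = (2.56, -0.81, 0.625) − 0.05·(10.24, -1.62, 6.25) = (2.048, -0.729, 0.3125)
(p₄, q₄, r₄) = (2.048, -0.729, 0.3125) − 0.05·(8.192, -1.458, 3.125) = (1.6384, -0.6561, 0.15625)
F(1.6384, -0.6561, 0.15625) = 5.9212466425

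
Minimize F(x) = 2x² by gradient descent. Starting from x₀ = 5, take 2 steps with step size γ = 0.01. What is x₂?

F′(x) = 4x
Step 1: F′(5) = 20; x₁ = 5 − 0.01·20 = 4.8
Step 2: F′(4.8) = 19.2; x₂ = 4.8 − 0.01·19.2 = 4.608

4.608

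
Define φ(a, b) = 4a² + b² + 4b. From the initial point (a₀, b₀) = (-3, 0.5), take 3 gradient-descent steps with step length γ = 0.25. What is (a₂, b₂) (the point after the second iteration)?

∇φ = (8a, 2b + 4)
(a₁, b₁) = (-3, 0.5) − 0.25·(-24, 5) = (3, -0.75)
(a₂, b₂) = (3, -0.75) − 0.25·(24, 2.5) = (-3, -1.375)

(-3, -1.375)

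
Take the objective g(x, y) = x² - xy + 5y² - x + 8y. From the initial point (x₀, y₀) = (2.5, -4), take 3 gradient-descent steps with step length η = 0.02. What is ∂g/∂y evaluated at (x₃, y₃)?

-17.326528

∇g = (2x - y - 1, -x + 10y + 8)
(x₁, y₁) = (2.5, -4) − 0.02·(8, -34.5) = (2.34, -3.31)
(x₂, y₂) = (2.34, -3.31) − 0.02·(6.99, -27.44) = (2.2002, -2.7612)
(x₃, y₃) = (2.2002, -2.7612) − 0.02·(6.1616, -21.8122) = (2.076968, -2.324956)
∂g/∂y at (2.076968, -2.324956) = -17.326528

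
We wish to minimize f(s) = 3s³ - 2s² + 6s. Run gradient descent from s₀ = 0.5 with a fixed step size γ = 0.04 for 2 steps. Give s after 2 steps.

f′(s) = 9s² - 4s + 6
Step 1: f′(0.5) = 6.25; s₁ = 0.5 − 0.04·6.25 = 0.25
Step 2: f′(0.25) = 5.5625; s₂ = 0.25 − 0.04·5.5625 = 0.0275

0.0275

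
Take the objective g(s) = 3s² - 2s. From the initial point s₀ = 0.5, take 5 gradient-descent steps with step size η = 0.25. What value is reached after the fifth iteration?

g′(s) = 6s - 2
s₁ = 0.5 − 0.25·1 = 0.25
s₂ = 0.25 − 0.25·(-0.5) = 0.375
s₃ = 0.375 − 0.25·0.25 = 0.3125
s₄ = 0.3125 − 0.25·(-0.125) = 0.34375
s₅ = 0.34375 − 0.25·0.0625 = 0.328125

0.328125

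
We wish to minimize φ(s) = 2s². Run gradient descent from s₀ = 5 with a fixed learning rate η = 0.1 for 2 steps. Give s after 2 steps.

1.8

φ′(s) = 4s
Step 1: φ′(5) = 20; s₁ = 5 − 0.1·20 = 3
Step 2: φ′(3) = 12; s₂ = 3 − 0.1·12 = 1.8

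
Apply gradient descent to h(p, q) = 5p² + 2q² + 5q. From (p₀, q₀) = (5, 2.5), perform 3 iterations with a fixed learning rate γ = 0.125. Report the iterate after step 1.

(-1.25, 0.625)

∇h = (10p, 4q + 5)
(p₁, q₁) = (5, 2.5) − 0.125·(50, 15) = (-1.25, 0.625)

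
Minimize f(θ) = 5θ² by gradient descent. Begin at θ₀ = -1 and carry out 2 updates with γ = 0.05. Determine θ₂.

-0.25

f′(θ) = 10θ
θ₁ = -1 − 0.05·(-10) = -0.5
θ₂ = -0.5 − 0.05·(-5) = -0.25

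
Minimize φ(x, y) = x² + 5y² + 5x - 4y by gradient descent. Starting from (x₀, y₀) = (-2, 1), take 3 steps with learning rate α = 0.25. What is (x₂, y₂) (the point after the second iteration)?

∇φ = (2x + 5, 10y - 4)
(x₁, y₁) = (-2, 1) − 0.25·(1, 6) = (-2.25, -0.5)
(x₂, y₂) = (-2.25, -0.5) − 0.25·(0.5, -9) = (-2.375, 1.75)

(-2.375, 1.75)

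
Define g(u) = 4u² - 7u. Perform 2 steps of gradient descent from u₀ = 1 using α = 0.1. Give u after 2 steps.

g′(u) = 8u - 7
u₁ = 1 − 0.1·1 = 0.9
u₂ = 0.9 − 0.1·0.2 = 0.88

0.88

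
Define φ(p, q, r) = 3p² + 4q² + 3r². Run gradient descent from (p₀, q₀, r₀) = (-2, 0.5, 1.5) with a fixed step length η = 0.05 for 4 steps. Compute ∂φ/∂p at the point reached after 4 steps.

-2.8812

∇φ = (6p, 8q, 6r)
Step 1: at (-2, 0.5, 1.5), ∇φ = (-12, 4, 9) → (-2, 0.5, 1.5) − 0.05·(-12, 4, 9) = (-1.4, 0.3, 1.05)
Step 2: at (-1.4, 0.3, 1.05), ∇φ = (-8.4, 2.4, 6.3) → (-1.4, 0.3, 1.05) − 0.05·(-8.4, 2.4, 6.3) = (-0.98, 0.18, 0.735)
Step 3: at (-0.98, 0.18, 0.735), ∇φ = (-5.88, 1.44, 4.41) → (-0.98, 0.18, 0.735) − 0.05·(-5.88, 1.44, 4.41) = (-0.686, 0.108, 0.5145)
Step 4: at (-0.686, 0.108, 0.5145), ∇φ = (-4.116, 0.864, 3.087) → (-0.686, 0.108, 0.5145) − 0.05·(-4.116, 0.864, 3.087) = (-0.4802, 0.0648, 0.36015)
∂φ/∂p at (-0.4802, 0.0648, 0.36015) = -2.8812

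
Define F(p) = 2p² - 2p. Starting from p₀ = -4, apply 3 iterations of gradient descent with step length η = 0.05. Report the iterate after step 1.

-3.1

F′(p) = 4p - 2
p₁ = -4 − 0.05·(-18) = -3.1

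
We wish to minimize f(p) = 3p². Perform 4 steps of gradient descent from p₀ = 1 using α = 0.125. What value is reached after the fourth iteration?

0.00390625

f′(p) = 6p
p₁ = 1 − 0.125·6 = 0.25
p₂ = 0.25 − 0.125·1.5 = 0.0625
p₃ = 0.0625 − 0.125·0.375 = 0.015625
p₄ = 0.015625 − 0.125·0.09375 = 0.00390625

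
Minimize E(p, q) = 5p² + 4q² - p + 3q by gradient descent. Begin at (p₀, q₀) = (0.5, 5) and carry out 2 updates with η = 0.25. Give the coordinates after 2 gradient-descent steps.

∇E = (10p - 1, 8q + 3)
(p₁, q₁) = (0.5, 5) − 0.25·(4, 43) = (-0.5, -5.75)
(p₂, q₂) = (-0.5, -5.75) − 0.25·(-6, -43) = (1, 5)

(1, 5)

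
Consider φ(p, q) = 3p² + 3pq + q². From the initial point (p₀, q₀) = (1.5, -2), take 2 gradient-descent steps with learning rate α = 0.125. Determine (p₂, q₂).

(1.0546875, -1.96875)

∇φ = (6p + 3q, 3p + 2q)
Step 1: at (1.5, -2), ∇φ = (3, 0.5) → (1.5, -2) − 0.125·(3, 0.5) = (1.125, -2.0625)
Step 2: at (1.125, -2.0625), ∇φ = (0.5625, -0.75) → (1.125, -2.0625) − 0.125·(0.5625, -0.75) = (1.0546875, -1.96875)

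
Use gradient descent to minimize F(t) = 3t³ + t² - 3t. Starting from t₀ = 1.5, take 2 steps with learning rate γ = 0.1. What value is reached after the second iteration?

-0.3680625

F′(t) = 9t² + 2t - 3
Step 1: F′(1.5) = 20.25; t₁ = 1.5 − 0.1·20.25 = -0.525
Step 2: F′(-0.525) = -1.569375; t₂ = -0.525 − 0.1·(-1.569375) = -0.3680625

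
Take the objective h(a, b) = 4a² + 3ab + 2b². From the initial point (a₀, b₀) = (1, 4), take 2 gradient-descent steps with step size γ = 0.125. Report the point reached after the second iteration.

(-0.609375, 1.375)

∇h = (8a + 3b, 3a + 4b)
(a₁, b₁) = (1, 4) − 0.125·(20, 19) = (-1.5, 1.625)
(a₂, b₂) = (-1.5, 1.625) − 0.125·(-7.125, 2) = (-0.609375, 1.375)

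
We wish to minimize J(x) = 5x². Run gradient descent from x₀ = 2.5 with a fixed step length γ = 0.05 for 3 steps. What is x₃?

J′(x) = 10x
Step 1: J′(2.5) = 25; x₁ = 2.5 − 0.05·25 = 1.25
Step 2: J′(1.25) = 12.5; x₂ = 1.25 − 0.05·12.5 = 0.625
Step 3: J′(0.625) = 6.25; x₃ = 0.625 − 0.05·6.25 = 0.3125

0.3125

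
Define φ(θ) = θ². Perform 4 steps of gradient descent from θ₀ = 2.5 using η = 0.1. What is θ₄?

1.024

φ′(θ) = 2θ
θ₁ = 2.5 − 0.1·5 = 2
θ₂ = 2 − 0.1·4 = 1.6
θ₃ = 1.6 − 0.1·3.2 = 1.28
θ₄ = 1.28 − 0.1·2.56 = 1.024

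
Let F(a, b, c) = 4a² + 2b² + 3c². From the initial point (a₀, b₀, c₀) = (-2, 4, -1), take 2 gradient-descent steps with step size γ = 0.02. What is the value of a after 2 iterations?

∇F = (8a, 4b, 6c)
(a₁, b₁, c₁) = (-2, 4, -1) − 0.02·(-16, 16, -6) = (-1.68, 3.68, -0.88)
(a₂, b₂, c₂) = (-1.68, 3.68, -0.88) − 0.02·(-13.44, 14.72, -5.28) = (-1.4112, 3.3856, -0.7744)
a = -1.4112

-1.4112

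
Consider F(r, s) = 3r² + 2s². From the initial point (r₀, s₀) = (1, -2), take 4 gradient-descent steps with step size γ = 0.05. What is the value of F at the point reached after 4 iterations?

1.51512131

∇F = (6r, 4s)
(r₁, s₁) = (1, -2) − 0.05·(6, -8) = (0.7, -1.6)
(r₂, s₂) = (0.7, -1.6) − 0.05·(4.2, -6.4) = (0.49, -1.28)
(r₃, s₃) = (0.49, -1.28) − 0.05·(2.94, -5.12) = (0.343, -1.024)
(r₄, s₄) = (0.343, -1.024) − 0.05·(2.058, -4.096) = (0.2401, -0.8192)
F(0.2401, -0.8192) = 1.51512131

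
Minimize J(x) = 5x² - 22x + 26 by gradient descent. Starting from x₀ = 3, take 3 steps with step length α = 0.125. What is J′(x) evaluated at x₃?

J′(x) = 10x - 22
Step 1: J′(3) = 8; x₁ = 3 − 0.125·8 = 2
Step 2: J′(2) = -2; x₂ = 2 − 0.125·(-2) = 2.25
Step 3: J′(2.25) = 0.5; x₃ = 2.25 − 0.125·0.5 = 2.1875
J′(x) at (2.1875) = -0.125

-0.125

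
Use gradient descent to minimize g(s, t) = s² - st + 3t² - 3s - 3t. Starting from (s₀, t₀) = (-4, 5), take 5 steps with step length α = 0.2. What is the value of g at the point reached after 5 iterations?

-3.8298303488

∇g = (2s - t - 3, -s + 6t - 3)
Step 1: at (-4, 5), ∇g = (-16, 31) → (-4, 5) − 0.2·(-16, 31) = (-0.8, -1.2)
Step 2: at (-0.8, -1.2), ∇g = (-3.4, -9.4) → (-0.8, -1.2) − 0.2·(-3.4, -9.4) = (-0.12, 0.68)
Step 3: at (-0.12, 0.68), ∇g = (-3.92, 1.2) → (-0.12, 0.68) − 0.2·(-3.92, 1.2) = (0.664, 0.44)
Step 4: at (0.664, 0.44), ∇g = (-2.112, -1.024) → (0.664, 0.44) − 0.2·(-2.112, -1.024) = (1.0864, 0.6448)
Step 5: at (1.0864, 0.6448), ∇g = (-1.472, -0.2176) → (1.0864, 0.6448) − 0.2·(-1.472, -0.2176) = (1.3808, 0.68832)
g(1.3808, 0.68832) = -3.8298303488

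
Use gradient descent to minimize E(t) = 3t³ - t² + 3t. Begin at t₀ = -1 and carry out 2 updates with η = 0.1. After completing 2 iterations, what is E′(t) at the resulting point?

649.336464

E′(t) = 9t² - 2t + 3
Step 1: E′(-1) = 14; t₁ = -1 − 0.1·14 = -2.4
Step 2: E′(-2.4) = 59.64; t₂ = -2.4 − 0.1·59.64 = -8.364
E′(t) at (-8.364) = 649.336464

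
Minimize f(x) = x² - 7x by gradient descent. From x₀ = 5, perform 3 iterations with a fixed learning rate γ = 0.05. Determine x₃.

f′(x) = 2x - 7
Step 1: f′(5) = 3; x₁ = 5 − 0.05·3 = 4.85
Step 2: f′(4.85) = 2.7; x₂ = 4.85 − 0.05·2.7 = 4.715
Step 3: f′(4.715) = 2.43; x₃ = 4.715 − 0.05·2.43 = 4.5935

4.5935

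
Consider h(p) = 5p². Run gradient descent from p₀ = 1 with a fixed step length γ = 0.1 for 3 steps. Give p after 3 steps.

0

h′(p) = 10p
Step 1: h′(1) = 10; p₁ = 1 − 0.1·10 = 0
Step 2: h′(0) = 0; p₂ = 0 − 0.1·0 = 0
Step 3: h′(0) = 0; p₃ = 0 − 0.1·0 = 0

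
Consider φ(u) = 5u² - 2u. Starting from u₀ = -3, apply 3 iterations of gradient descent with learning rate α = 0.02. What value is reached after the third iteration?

φ′(u) = 10u - 2
u₁ = -3 − 0.02·(-32) = -2.36
u₂ = -2.36 − 0.02·(-25.6) = -1.848
u₃ = -1.848 − 0.02·(-20.48) = -1.4384

-1.4384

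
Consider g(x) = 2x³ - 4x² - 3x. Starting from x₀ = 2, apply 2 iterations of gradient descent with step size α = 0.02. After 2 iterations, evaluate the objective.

g′(x) = 6x² - 8x - 3
Step 1: g′(2) = 5; x₁ = 2 − 0.02·5 = 1.9
Step 2: g′(1.9) = 3.46; x₂ = 1.9 − 0.02·3.46 = 1.8308
g(1.8308) = -6.626658811776

-6.626658811776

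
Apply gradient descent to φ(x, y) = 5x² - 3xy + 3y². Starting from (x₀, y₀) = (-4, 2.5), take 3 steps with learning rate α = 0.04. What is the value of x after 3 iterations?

∇φ = (10x - 3y, -3x + 6y)
(x₁, y₁) = (-4, 2.5) − 0.04·(-47.5, 27) = (-2.1, 1.42)
(x₂, y₂) = (-2.1, 1.42) − 0.04·(-25.26, 14.82) = (-1.0896, 0.8272)
(x₃, y₃) = (-1.0896, 0.8272) − 0.04·(-13.3776, 8.232) = (-0.554496, 0.49792)
x = -0.554496

-0.554496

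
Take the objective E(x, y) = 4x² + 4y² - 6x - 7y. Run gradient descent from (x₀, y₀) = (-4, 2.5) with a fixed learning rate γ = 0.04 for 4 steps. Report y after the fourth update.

1.22244736

∇E = (8x - 6, 8y - 7)
Step 1: at (-4, 2.5), ∇E = (-38, 13) → (-4, 2.5) − 0.04·(-38, 13) = (-2.48, 1.98)
Step 2: at (-2.48, 1.98), ∇E = (-25.84, 8.84) → (-2.48, 1.98) − 0.04·(-25.84, 8.84) = (-1.4464, 1.6264)
Step 3: at (-1.4464, 1.6264), ∇E = (-17.5712, 6.0112) → (-1.4464, 1.6264) − 0.04·(-17.5712, 6.0112) = (-0.743552, 1.385952)
Step 4: at (-0.743552, 1.385952), ∇E = (-11.948416, 4.087616) → (-0.743552, 1.385952) − 0.04·(-11.948416, 4.087616) = (-0.26561536, 1.22244736)
y = 1.22244736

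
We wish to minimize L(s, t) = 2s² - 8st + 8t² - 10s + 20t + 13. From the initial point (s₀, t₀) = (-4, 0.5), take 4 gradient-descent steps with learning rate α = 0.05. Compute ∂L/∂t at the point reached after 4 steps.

∇L = (4s - 8t - 10, -8s + 16t + 20)
Step 1: at (-4, 0.5), ∇L = (-30, 60) → (-4, 0.5) − 0.05·(-30, 60) = (-2.5, -2.5)
Step 2: at (-2.5, -2.5), ∇L = (0, 0) → (-2.5, -2.5) − 0.05·(0, 0) = (-2.5, -2.5)
Step 3: at (-2.5, -2.5), ∇L = (0, 0) → (-2.5, -2.5) − 0.05·(0, 0) = (-2.5, -2.5)
Step 4: at (-2.5, -2.5), ∇L = (0, 0) → (-2.5, -2.5) − 0.05·(0, 0) = (-2.5, -2.5)
∂L/∂t at (-2.5, -2.5) = 0

0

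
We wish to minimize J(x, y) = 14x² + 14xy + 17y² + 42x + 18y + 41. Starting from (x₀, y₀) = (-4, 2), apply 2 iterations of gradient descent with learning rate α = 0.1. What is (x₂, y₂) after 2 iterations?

∇J = (28x + 14y + 42, 14x + 34y + 18)
Step 1: at (-4, 2), ∇J = (-42, 30) → (-4, 2) − 0.1·(-42, 30) = (0.2, -1)
Step 2: at (0.2, -1), ∇J = (33.6, -13.2) → (0.2, -1) − 0.1·(33.6, -13.2) = (-3.16, 0.32)

(-3.16, 0.32)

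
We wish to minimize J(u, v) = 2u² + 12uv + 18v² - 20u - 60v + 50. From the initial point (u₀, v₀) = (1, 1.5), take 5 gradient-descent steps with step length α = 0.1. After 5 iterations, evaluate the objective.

29524.5

∇J = (4u + 12v - 20, 12u + 36v - 60)
Step 1: at (1, 1.5), ∇J = (2, 6) → (1, 1.5) − 0.1·(2, 6) = (0.8, 0.9)
Step 2: at (0.8, 0.9), ∇J = (-6, -18) → (0.8, 0.9) − 0.1·(-6, -18) = (1.4, 2.7)
Step 3: at (1.4, 2.7), ∇J = (18, 54) → (1.4, 2.7) − 0.1·(18, 54) = (-0.4, -2.7)
Step 4: at (-0.4, -2.7), ∇J = (-54, -162) → (-0.4, -2.7) − 0.1·(-54, -162) = (5, 13.5)
Step 5: at (5, 13.5), ∇J = (162, 486) → (5, 13.5) − 0.1·(162, 486) = (-11.2, -35.1)
J(-11.2, -35.1) = 29524.5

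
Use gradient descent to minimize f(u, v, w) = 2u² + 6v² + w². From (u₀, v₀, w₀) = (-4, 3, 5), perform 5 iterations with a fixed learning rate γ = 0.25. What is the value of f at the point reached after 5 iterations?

∇f = (4u, 12v, 2w)
(u₁, v₁, w₁) = (-4, 3, 5) − 0.25·(-16, 36, 10) = (0, -6, 2.5)
(u₂, v₂, w₂) = (0, -6, 2.5) − 0.25·(0, -72, 5) = (0, 12, 1.25)
(u₃, v₃, w₃) = (0, 12, 1.25) − 0.25·(0, 144, 2.5) = (0, -24, 0.625)
(u₄, v₄, w₄) = (0, -24, 0.625) − 0.25·(0, -288, 1.25) = (0, 48, 0.3125)
(u₅, v₅, w₅) = (0, 48, 0.3125) − 0.25·(0, 576, 0.625) = (0, -96, 0.15625)
f(0, -96, 0.15625) = 55296.0244140625

55296.0244140625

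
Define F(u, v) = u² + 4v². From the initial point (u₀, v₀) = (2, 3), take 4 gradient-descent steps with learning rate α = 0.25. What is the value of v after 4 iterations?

3

∇F = (2u, 8v)
Step 1: at (2, 3), ∇F = (4, 24) → (2, 3) − 0.25·(4, 24) = (1, -3)
Step 2: at (1, -3), ∇F = (2, -24) → (1, -3) − 0.25·(2, -24) = (0.5, 3)
Step 3: at (0.5, 3), ∇F = (1, 24) → (0.5, 3) − 0.25·(1, 24) = (0.25, -3)
Step 4: at (0.25, -3), ∇F = (0.5, -24) → (0.25, -3) − 0.25·(0.5, -24) = (0.125, 3)
v = 3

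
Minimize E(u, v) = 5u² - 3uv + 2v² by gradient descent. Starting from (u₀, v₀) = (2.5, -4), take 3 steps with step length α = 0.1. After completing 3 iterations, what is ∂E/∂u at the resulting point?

∇E = (10u - 3v, -3u + 4v)
Step 1: at (2.5, -4), ∇E = (37, -23.5) → (2.5, -4) − 0.1·(37, -23.5) = (-1.2, -1.65)
Step 2: at (-1.2, -1.65), ∇E = (-7.05, -3) → (-1.2, -1.65) − 0.1·(-7.05, -3) = (-0.495, -1.35)
Step 3: at (-0.495, -1.35), ∇E = (-0.9, -3.915) → (-0.495, -1.35) − 0.1·(-0.9, -3.915) = (-0.405, -0.9585)
∂E/∂u at (-0.405, -0.9585) = -1.1745

-1.1745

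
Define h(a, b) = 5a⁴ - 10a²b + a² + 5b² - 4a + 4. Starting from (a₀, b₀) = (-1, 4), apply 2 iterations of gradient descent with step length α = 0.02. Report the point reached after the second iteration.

(-1.1460352, 3.58528)

∇h = (20a³ - 20ab + 2a - 4, -10a² + 10b)
Step 1: at (-1, 4), ∇h = (54, 30) → (-1, 4) − 0.02·(54, 30) = (-2.08, 3.4)
Step 2: at (-2.08, 3.4), ∇h = (-46.69824, -9.264) → (-2.08, 3.4) − 0.02·(-46.69824, -9.264) = (-1.1460352, 3.58528)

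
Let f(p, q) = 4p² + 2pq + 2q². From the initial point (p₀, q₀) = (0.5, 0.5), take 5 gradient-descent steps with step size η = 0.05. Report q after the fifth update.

∇f = (8p + 2q, 2p + 4q)
(p₁, q₁) = (0.5, 0.5) − 0.05·(5, 3) = (0.25, 0.35)
(p₂, q₂) = (0.25, 0.35) − 0.05·(2.7, 1.9) = (0.115, 0.255)
(p₃, q₃) = (0.115, 0.255) − 0.05·(1.43, 1.25) = (0.0435, 0.1925)
(p₄, q₄) = (0.0435, 0.1925) − 0.05·(0.733, 0.857) = (0.00685, 0.14965)
(p₅, q₅) = (0.00685, 0.14965) − 0.05·(0.3541, 0.6123) = (-0.010855, 0.119035)
q = 0.119035

0.119035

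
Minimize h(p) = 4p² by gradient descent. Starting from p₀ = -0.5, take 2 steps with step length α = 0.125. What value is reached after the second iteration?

h′(p) = 8p
p₁ = -0.5 − 0.125·(-4) = 0
p₂ = 0 − 0.125·0 = 0

0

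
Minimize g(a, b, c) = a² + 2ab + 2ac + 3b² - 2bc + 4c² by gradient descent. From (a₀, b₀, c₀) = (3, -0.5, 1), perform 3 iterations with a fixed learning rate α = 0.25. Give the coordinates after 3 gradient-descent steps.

∇g = (2a + 2b + 2c, 2a + 6b - 2c, 2a - 2b + 8c)
Step 1: at (3, -0.5, 1), ∇g = (7, 1, 15) → (3, -0.5, 1) − 0.25·(7, 1, 15) = (1.25, -0.75, -2.75)
Step 2: at (1.25, -0.75, -2.75), ∇g = (-4.5, 3.5, -18) → (1.25, -0.75, -2.75) − 0.25·(-4.5, 3.5, -18) = (2.375, -1.625, 1.75)
Step 3: at (2.375, -1.625, 1.75), ∇g = (5, -8.5, 22) → (2.375, -1.625, 1.75) − 0.25·(5, -8.5, 22) = (1.125, 0.5, -3.75)

(1.125, 0.5, -3.75)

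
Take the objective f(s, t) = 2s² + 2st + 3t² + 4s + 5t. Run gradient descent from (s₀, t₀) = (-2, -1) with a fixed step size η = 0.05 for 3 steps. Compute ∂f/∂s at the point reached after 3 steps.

∇f = (4s + 2t + 4, 2s + 6t + 5)
(s₁, t₁) = (-2, -1) − 0.05·(-6, -5) = (-1.7, -0.75)
(s₂, t₂) = (-1.7, -0.75) − 0.05·(-4.3, -2.9) = (-1.485, -0.605)
(s₃, t₃) = (-1.485, -0.605) − 0.05·(-3.15, -1.6) = (-1.3275, -0.525)
∂f/∂s at (-1.3275, -0.525) = -2.36

-2.36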